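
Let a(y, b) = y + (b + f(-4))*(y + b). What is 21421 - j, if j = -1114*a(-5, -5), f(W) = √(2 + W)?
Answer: 71551 - 11140*I*√2 ≈ 71551.0 - 15754.0*I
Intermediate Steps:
a(y, b) = y + (b + y)*(b + I*√2) (a(y, b) = y + (b + √(2 - 4))*(y + b) = y + (b + √(-2))*(b + y) = y + (b + I*√2)*(b + y) = y + (b + y)*(b + I*√2))
j = -50130 + 11140*I*√2 (j = -1114*(-5 + (-5)² - 5*(-5) + I*(-5)*√2 + I*(-5)*√2) = -1114*(-5 + 25 + 25 - 5*I*√2 - 5*I*√2) = -1114*(45 - 10*I*√2) = -50130 + 11140*I*√2 ≈ -50130.0 + 15754.0*I)
21421 - j = 21421 - (-50130 + 11140*I*√2) = 21421 + (50130 - 11140*I*√2) = 71551 - 11140*I*√2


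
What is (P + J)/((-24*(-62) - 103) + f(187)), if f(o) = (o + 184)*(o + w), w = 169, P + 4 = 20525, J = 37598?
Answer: 19373/44487 ≈ 0.43548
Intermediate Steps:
P = 20521 (P = -4 + 20525 = 20521)
f(o) = (169 + o)*(184 + o) (f(o) = (o + 184)*(o + 169) = (184 + o)*(169 + o) = (169 + o)*(184 + o))
(P + J)/((-24*(-62) - 103) + f(187)) = (20521 + 37598)/((-24*(-62) - 103) + (31096 + 187**2 + 353*187)) = 58119/((1488 - 103) + (31096 + 34969 + 66011)) = 58119/(1385 + 132076) = 58119/133461 = 58119*(1/133461) = 19373/44487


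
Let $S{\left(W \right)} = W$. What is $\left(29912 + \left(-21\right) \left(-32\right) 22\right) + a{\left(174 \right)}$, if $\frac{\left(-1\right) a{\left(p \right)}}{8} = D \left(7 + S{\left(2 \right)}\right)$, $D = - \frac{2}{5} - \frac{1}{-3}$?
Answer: $\frac{223504}{5} \approx 44701.0$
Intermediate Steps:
$D = - \frac{1}{15}$ ($D = \left(-2\right) \frac{1}{5} - - \frac{1}{3} = - \frac{2}{5} + \frac{1}{3} = - \frac{1}{15} \approx -0.066667$)
$a{\left(p \right)} = \frac{24}{5}$ ($a{\left(p \right)} = - 8 \left(- \frac{7 + 2}{15}\right) = - 8 \left(\left(- \frac{1}{15}\right) 9\right) = \left(-8\right) \left(- \frac{3}{5}\right) = \frac{24}{5}$)
$\left(29912 + \left(-21\right) \left(-32\right) 22\right) + a{\left(174 \right)} = \left(29912 + \left(-21\right) \left(-32\right) 22\right) + \frac{24}{5} = \left(29912 + 672 \cdot 22\right) + \frac{24}{5} = \left(29912 + 14784\right) + \frac{24}{5} = 44696 + \frac{24}{5} = \frac{223504}{5}$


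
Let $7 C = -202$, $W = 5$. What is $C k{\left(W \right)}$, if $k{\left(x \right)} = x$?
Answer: $- \frac{1010}{7} \approx -144.29$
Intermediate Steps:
$C = - \frac{202}{7}$ ($C = \frac{1}{7} \left(-202\right) = - \frac{202}{7} \approx -28.857$)
$C k{\left(W \right)} = \left(- \frac{202}{7}\right) 5 = - \frac{1010}{7}$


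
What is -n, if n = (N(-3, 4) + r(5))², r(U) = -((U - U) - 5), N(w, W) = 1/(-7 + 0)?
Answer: -1156/49 ≈ -23.592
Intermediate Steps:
N(w, W) = -⅐ (N(w, W) = 1/(-7) = -⅐)
r(U) = 5 (r(U) = -(0 - 5) = -1*(-5) = 5)
n = 1156/49 (n = (-⅐ + 5)² = (34/7)² = 1156/49 ≈ 23.592)
-n = -1*1156/49 = -1156/49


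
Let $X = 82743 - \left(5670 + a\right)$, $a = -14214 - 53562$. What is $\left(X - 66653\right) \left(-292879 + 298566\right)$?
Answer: $444700652$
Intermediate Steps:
$a = -67776$
$X = 144849$ ($X = 82743 - \left(5670 - 67776\right) = 82743 - -62106 = 82743 + 62106 = 144849$)
$\left(X - 66653\right) \left(-292879 + 298566\right) = \left(144849 - 66653\right) \left(-292879 + 298566\right) = 78196 \cdot 5687 = 444700652$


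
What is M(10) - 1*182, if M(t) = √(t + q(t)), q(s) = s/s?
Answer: -182 + √11 ≈ -178.68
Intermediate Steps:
q(s) = 1
M(t) = √(1 + t) (M(t) = √(t + 1) = √(1 + t))
M(10) - 1*182 = √(1 + 10) - 1*182 = √11 - 182 = -182 + √11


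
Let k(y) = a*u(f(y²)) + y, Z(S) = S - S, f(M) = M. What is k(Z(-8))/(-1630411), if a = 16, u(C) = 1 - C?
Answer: -16/1630411 ≈ -9.8135e-6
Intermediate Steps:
Z(S) = 0
k(y) = 16 + y - 16*y² (k(y) = 16*(1 - y²) + y = (16 - 16*y²) + y = 16 + y - 16*y²)
k(Z(-8))/(-1630411) = (16 + 0 - 16*0²)/(-1630411) = (16 + 0 - 16*0)*(-1/1630411) = (16 + 0 + 0)*(-1/1630411) = 16*(-1/1630411) = -16/1630411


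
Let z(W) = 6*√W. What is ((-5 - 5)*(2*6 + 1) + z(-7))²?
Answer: 16648 - 1560*I*√7 ≈ 16648.0 - 4127.4*I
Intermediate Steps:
((-5 - 5)*(2*6 + 1) + z(-7))² = ((-5 - 5)*(2*6 + 1) + 6*√(-7))² = (-10*(12 + 1) + 6*(I*√7))² = (-10*13 + 6*I*√7)² = (-130 + 6*I*√7)²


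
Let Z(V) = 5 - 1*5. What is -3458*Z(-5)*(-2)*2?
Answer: 0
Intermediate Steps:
Z(V) = 0 (Z(V) = 5 - 5 = 0)
-3458*Z(-5)*(-2)*2 = -3458*0*(-2)*2 = -0*2 = -3458*0 = 0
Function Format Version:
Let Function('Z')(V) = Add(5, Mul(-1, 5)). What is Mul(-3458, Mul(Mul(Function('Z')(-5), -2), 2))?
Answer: 0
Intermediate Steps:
Function('Z')(V) = 0 (Function('Z')(V) = Add(5, -5) = 0)
Mul(-3458, Mul(Mul(Function('Z')(-5), -2), 2)) = Mul(-3458, Mul(Mul(0, -2), 2)) = Mul(-3458, Mul(0, 2)) = Mul(-3458, 0) = 0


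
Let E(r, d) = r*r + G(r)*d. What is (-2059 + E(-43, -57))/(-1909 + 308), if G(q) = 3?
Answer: 381/1601 ≈ 0.23798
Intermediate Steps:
E(r, d) = r² + 3*d (E(r, d) = r*r + 3*d = r² + 3*d)
(-2059 + E(-43, -57))/(-1909 + 308) = (-2059 + ((-43)² + 3*(-57)))/(-1909 + 308) = (-2059 + (1849 - 171))/(-1601) = (-2059 + 1678)*(-1/1601) = -381*(-1/1601) = 381/1601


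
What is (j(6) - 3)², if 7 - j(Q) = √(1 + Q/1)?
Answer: (4 - √7)² ≈ 1.8340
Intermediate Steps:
j(Q) = 7 - √(1 + Q) (j(Q) = 7 - √(1 + Q/1) = 7 - √(1 + Q*1) = 7 - √(1 + Q))
(j(6) - 3)² = ((7 - √(1 + 6)) - 3)² = ((7 - √7) - 3)² = (4 - √7)²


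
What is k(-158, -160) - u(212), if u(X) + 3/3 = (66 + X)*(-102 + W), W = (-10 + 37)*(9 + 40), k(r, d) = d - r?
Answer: -339439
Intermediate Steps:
W = 1323 (W = 27*49 = 1323)
u(X) = 80585 + 1221*X (u(X) = -1 + (66 + X)*(-102 + 1323) = -1 + (66 + X)*1221 = -1 + (80586 + 1221*X) = 80585 + 1221*X)
k(-158, -160) - u(212) = (-160 - 1*(-158)) - (80585 + 1221*212) = (-160 + 158) - (80585 + 258852) = -2 - 1*339437 = -2 - 339437 = -339439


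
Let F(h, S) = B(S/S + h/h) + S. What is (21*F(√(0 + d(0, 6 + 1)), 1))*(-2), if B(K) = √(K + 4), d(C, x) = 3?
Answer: -42 - 42*√6 ≈ -144.88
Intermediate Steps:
B(K) = √(4 + K)
F(h, S) = S + √6 (F(h, S) = √(4 + (S/S + h/h)) + S = √(4 + (1 + 1)) + S = √(4 + 2) + S = √6 + S = S + √6)
(21*F(√(0 + d(0, 6 + 1)), 1))*(-2) = (21*(1 + √6))*(-2) = (21 + 21*√6)*(-2) = -42 - 42*√6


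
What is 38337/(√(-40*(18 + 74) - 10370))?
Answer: -38337*I*√562/2810 ≈ -323.43*I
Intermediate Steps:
38337/(√(-40*(18 + 74) - 10370)) = 38337/(√(-40*92 - 10370)) = 38337/(√(-3680 - 10370)) = 38337/(√(-14050)) = 38337/((5*I*√562)) = 38337*(-I*√562/2810) = -38337*I*√562/2810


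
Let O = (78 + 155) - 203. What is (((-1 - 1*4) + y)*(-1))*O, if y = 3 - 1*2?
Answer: 120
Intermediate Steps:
y = 1 (y = 3 - 2 = 1)
O = 30 (O = 233 - 203 = 30)
(((-1 - 1*4) + y)*(-1))*O = (((-1 - 1*4) + 1)*(-1))*30 = (((-1 - 4) + 1)*(-1))*30 = ((-5 + 1)*(-1))*30 = -4*(-1)*30 = 4*30 = 120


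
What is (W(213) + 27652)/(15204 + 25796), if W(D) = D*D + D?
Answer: 36617/20500 ≈ 1.7862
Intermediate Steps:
W(D) = D + D² (W(D) = D² + D = D + D²)
(W(213) + 27652)/(15204 + 25796) = (213*(1 + 213) + 27652)/(15204 + 25796) = (213*214 + 27652)/41000 = (45582 + 27652)*(1/41000) = 73234*(1/41000) = 36617/20500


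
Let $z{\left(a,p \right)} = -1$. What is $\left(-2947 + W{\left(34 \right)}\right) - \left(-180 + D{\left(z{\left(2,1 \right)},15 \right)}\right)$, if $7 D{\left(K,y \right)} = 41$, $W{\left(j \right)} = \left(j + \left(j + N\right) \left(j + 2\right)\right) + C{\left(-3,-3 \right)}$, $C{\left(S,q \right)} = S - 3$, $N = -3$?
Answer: $- \frac{11402}{7} \approx -1628.9$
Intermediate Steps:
$C{\left(S,q \right)} = -3 + S$
$W{\left(j \right)} = -6 + j + \left(-3 + j\right) \left(2 + j\right)$ ($W{\left(j \right)} = \left(j + \left(j - 3\right) \left(j + 2\right)\right) - 6 = \left(j + \left(-3 + j\right) \left(2 + j\right)\right) - 6 = -6 + j + \left(-3 + j\right) \left(2 + j\right)$)
$D{\left(K,y \right)} = \frac{41}{7}$ ($D{\left(K,y \right)} = \frac{1}{7} \cdot 41 = \frac{41}{7}$)
$\left(-2947 + W{\left(34 \right)}\right) - \left(-180 + D{\left(z{\left(2,1 \right)},15 \right)}\right) = \left(-2947 - \left(12 - 34^{2}\right)\right) + \left(180 - \frac{41}{7}\right) = \left(-2947 + \left(-12 + 1156\right)\right) + \left(180 - \frac{41}{7}\right) = \left(-2947 + 1144\right) + \frac{1219}{7} = -1803 + \frac{1219}{7} = - \frac{11402}{7}$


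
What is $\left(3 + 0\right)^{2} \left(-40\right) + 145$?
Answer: $-215$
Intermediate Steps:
$\left(3 + 0\right)^{2} \left(-40\right) + 145 = 3^{2} \left(-40\right) + 145 = 9 \left(-40\right) + 145 = -360 + 145 = -215$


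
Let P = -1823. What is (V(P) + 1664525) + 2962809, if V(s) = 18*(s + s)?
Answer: 4561706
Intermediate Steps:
V(s) = 36*s (V(s) = 18*(2*s) = 36*s)
(V(P) + 1664525) + 2962809 = (36*(-1823) + 1664525) + 2962809 = (-65628 + 1664525) + 2962809 = 1598897 + 2962809 = 4561706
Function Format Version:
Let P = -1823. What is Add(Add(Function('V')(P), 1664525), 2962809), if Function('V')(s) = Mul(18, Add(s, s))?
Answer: 4561706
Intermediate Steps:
Function('V')(s) = Mul(36, s) (Function('V')(s) = Mul(18, Mul(2, s)) = Mul(36, s))
Add(Add(Function('V')(P), 1664525), 2962809) = Add(Add(Mul(36, -1823), 1664525), 2962809) = Add(Add(-65628, 1664525), 2962809) = Add(1598897, 2962809) = 4561706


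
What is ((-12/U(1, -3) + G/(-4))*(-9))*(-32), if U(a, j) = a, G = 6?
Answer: -3888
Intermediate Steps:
((-12/U(1, -3) + G/(-4))*(-9))*(-32) = ((-12/1 + 6/(-4))*(-9))*(-32) = ((-12*1 + 6*(-1/4))*(-9))*(-32) = ((-12 - 3/2)*(-9))*(-32) = -27/2*(-9)*(-32) = (243/2)*(-32) = -3888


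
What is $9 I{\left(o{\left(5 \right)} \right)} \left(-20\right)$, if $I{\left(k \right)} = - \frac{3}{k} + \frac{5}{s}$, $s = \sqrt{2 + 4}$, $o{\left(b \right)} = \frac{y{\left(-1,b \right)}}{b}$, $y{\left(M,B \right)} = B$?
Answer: $540 - 150 \sqrt{6} \approx 172.58$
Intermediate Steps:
$o{\left(b \right)} = 1$ ($o{\left(b \right)} = \frac{b}{b} = 1$)
$s = \sqrt{6} \approx 2.4495$
$I{\left(k \right)} = - \frac{3}{k} + \frac{5 \sqrt{6}}{6}$ ($I{\left(k \right)} = - \frac{3}{k} + \frac{5}{\sqrt{6}} = - \frac{3}{k} + 5 \frac{\sqrt{6}}{6} = - \frac{3}{k} + \frac{5 \sqrt{6}}{6}$)
$9 I{\left(o{\left(5 \right)} \right)} \left(-20\right) = 9 \left(- \frac{3}{1} + \frac{5 \sqrt{6}}{6}\right) \left(-20\right) = 9 \left(\left(-3\right) 1 + \frac{5 \sqrt{6}}{6}\right) \left(-20\right) = 9 \left(-3 + \frac{5 \sqrt{6}}{6}\right) \left(-20\right) = \left(-27 + \frac{15 \sqrt{6}}{2}\right) \left(-20\right) = 540 - 150 \sqrt{6}$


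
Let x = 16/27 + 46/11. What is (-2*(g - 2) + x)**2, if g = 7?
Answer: 2408704/88209 ≈ 27.307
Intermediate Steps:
x = 1418/297 (x = 16*(1/27) + 46*(1/11) = 16/27 + 46/11 = 1418/297 ≈ 4.7744)
(-2*(g - 2) + x)**2 = (-2*(7 - 2) + 1418/297)**2 = (-2*5 + 1418/297)**2 = (-10 + 1418/297)**2 = (-1552/297)**2 = 2408704/88209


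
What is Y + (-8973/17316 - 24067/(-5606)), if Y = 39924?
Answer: 215329371991/5392972 ≈ 39928.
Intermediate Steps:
Y + (-8973/17316 - 24067/(-5606)) = 39924 + (-8973/17316 - 24067/(-5606)) = 39924 + (-8973*1/17316 - 24067*(-1/5606)) = 39924 + (-997/1924 + 24067/5606) = 39924 + 20357863/5392972 = 215329371991/5392972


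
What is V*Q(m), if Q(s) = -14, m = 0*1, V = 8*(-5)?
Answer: 560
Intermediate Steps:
V = -40
m = 0
V*Q(m) = -40*(-14) = 560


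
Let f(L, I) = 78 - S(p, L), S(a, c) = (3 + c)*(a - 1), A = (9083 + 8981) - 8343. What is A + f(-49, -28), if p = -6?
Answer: 9477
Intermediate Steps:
A = 9721 (A = 18064 - 8343 = 9721)
S(a, c) = (-1 + a)*(3 + c) (S(a, c) = (3 + c)*(-1 + a) = (-1 + a)*(3 + c))
f(L, I) = 99 + 7*L (f(L, I) = 78 - (-3 - L + 3*(-6) - 6*L) = 78 - (-3 - L - 18 - 6*L) = 78 - (-21 - 7*L) = 78 + (21 + 7*L) = 99 + 7*L)
A + f(-49, -28) = 9721 + (99 + 7*(-49)) = 9721 + (99 - 343) = 9721 - 244 = 9477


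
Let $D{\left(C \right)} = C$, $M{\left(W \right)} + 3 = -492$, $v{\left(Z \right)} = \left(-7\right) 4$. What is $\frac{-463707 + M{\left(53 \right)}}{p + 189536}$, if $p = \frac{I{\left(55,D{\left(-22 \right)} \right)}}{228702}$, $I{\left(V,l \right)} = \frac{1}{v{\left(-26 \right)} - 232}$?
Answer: $- \frac{27602620709040}{11270288190719} \approx -2.4492$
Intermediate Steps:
$v{\left(Z \right)} = -28$
$M{\left(W \right)} = -495$ ($M{\left(W \right)} = -3 - 492 = -495$)
$I{\left(V,l \right)} = - \frac{1}{260}$ ($I{\left(V,l \right)} = \frac{1}{-28 - 232} = \frac{1}{-260} = - \frac{1}{260}$)
$p = - \frac{1}{59462520}$ ($p = - \frac{1}{260 \cdot 228702} = \left(- \frac{1}{260}\right) \frac{1}{228702} = - \frac{1}{59462520} \approx -1.6817 \cdot 10^{-8}$)
$\frac{-463707 + M{\left(53 \right)}}{p + 189536} = \frac{-463707 - 495}{- \frac{1}{59462520} + 189536} = - \frac{464202}{\frac{11270288190719}{59462520}} = \left(-464202\right) \frac{59462520}{11270288190719} = - \frac{27602620709040}{11270288190719}$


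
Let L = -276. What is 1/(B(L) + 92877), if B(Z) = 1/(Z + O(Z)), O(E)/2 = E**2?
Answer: 152076/14124362653 ≈ 1.0767e-5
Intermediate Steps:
O(E) = 2*E**2
B(Z) = 1/(Z + 2*Z**2)
1/(B(L) + 92877) = 1/(1/((-276)*(1 + 2*(-276))) + 92877) = 1/(-1/(276*(1 - 552)) + 92877) = 1/(-1/276/(-551) + 92877) = 1/(-1/276*(-1/551) + 92877) = 1/(1/152076 + 92877) = 1/(14124362653/152076) = 152076/14124362653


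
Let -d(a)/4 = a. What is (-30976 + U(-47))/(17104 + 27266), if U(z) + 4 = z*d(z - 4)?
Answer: -20284/22185 ≈ -0.91431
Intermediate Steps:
d(a) = -4*a
U(z) = -4 + z*(16 - 4*z) (U(z) = -4 + z*(-4*(z - 4)) = -4 + z*(-4*(-4 + z)) = -4 + z*(16 - 4*z))
(-30976 + U(-47))/(17104 + 27266) = (-30976 + (-4 + 4*(-47)*(4 - 1*(-47))))/(17104 + 27266) = (-30976 + (-4 + 4*(-47)*(4 + 47)))/44370 = (-30976 + (-4 + 4*(-47)*51))*(1/44370) = (-30976 + (-4 - 9588))*(1/44370) = (-30976 - 9592)*(1/44370) = -40568*1/44370 = -20284/22185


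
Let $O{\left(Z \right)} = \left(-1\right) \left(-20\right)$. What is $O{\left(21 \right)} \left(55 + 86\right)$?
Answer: $2820$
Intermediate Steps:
$O{\left(Z \right)} = 20$
$O{\left(21 \right)} \left(55 + 86\right) = 20 \left(55 + 86\right) = 20 \cdot 141 = 2820$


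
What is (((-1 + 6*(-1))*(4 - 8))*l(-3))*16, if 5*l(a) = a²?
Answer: 4032/5 ≈ 806.40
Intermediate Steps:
l(a) = a²/5
(((-1 + 6*(-1))*(4 - 8))*l(-3))*16 = (((-1 + 6*(-1))*(4 - 8))*((⅕)*(-3)²))*16 = (((-1 - 6)*(-4))*((⅕)*9))*16 = (-7*(-4)*(9/5))*16 = (28*(9/5))*16 = (252/5)*16 = 4032/5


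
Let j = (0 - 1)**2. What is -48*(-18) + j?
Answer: 865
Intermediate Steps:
j = 1 (j = (-1)**2 = 1)
-48*(-18) + j = -48*(-18) + 1 = 864 + 1 = 865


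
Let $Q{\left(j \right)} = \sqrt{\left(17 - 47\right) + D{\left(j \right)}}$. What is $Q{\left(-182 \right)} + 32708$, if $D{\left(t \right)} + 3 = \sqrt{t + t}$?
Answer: $32708 + \sqrt{-33 + 2 i \sqrt{91}} \approx 32710.0 + 5.9632 i$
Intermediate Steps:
$D{\left(t \right)} = -3 + \sqrt{2} \sqrt{t}$ ($D{\left(t \right)} = -3 + \sqrt{t + t} = -3 + \sqrt{2 t} = -3 + \sqrt{2} \sqrt{t}$)
$Q{\left(j \right)} = \sqrt{-33 + \sqrt{2} \sqrt{j}}$ ($Q{\left(j \right)} = \sqrt{\left(17 - 47\right) + \left(-3 + \sqrt{2} \sqrt{j}\right)} = \sqrt{-30 + \left(-3 + \sqrt{2} \sqrt{j}\right)} = \sqrt{-33 + \sqrt{2} \sqrt{j}}$)
$Q{\left(-182 \right)} + 32708 = \sqrt{-33 + \sqrt{2} \sqrt{-182}} + 32708 = \sqrt{-33 + \sqrt{2} i \sqrt{182}} + 32708 = \sqrt{-33 + 2 i \sqrt{91}} + 32708 = 32708 + \sqrt{-33 + 2 i \sqrt{91}}$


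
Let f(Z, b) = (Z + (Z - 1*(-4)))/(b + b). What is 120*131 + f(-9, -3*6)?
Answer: 282967/18 ≈ 15720.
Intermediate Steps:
f(Z, b) = (4 + 2*Z)/(2*b) (f(Z, b) = (Z + (Z + 4))/((2*b)) = (Z + (4 + Z))*(1/(2*b)) = (4 + 2*Z)*(1/(2*b)) = (4 + 2*Z)/(2*b))
120*131 + f(-9, -3*6) = 120*131 + (2 - 9)/((-3*6)) = 15720 - 7/(-18) = 15720 - 1/18*(-7) = 15720 + 7/18 = 282967/18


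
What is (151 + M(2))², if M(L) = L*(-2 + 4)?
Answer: 24025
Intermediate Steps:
M(L) = 2*L (M(L) = L*2 = 2*L)
(151 + M(2))² = (151 + 2*2)² = (151 + 4)² = 155² = 24025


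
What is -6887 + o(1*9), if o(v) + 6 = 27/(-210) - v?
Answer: -483149/70 ≈ -6902.1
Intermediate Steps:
o(v) = -429/70 - v (o(v) = -6 + (27/(-210) - v) = -6 + (27*(-1/210) - v) = -6 + (-9/70 - v) = -429/70 - v)
-6887 + o(1*9) = -6887 + (-429/70 - 9) = -6887 - 1059/70 = -483149/70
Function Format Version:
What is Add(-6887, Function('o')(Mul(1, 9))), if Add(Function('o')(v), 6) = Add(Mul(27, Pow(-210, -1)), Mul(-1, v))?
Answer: Rational(-483149, 70) ≈ -6902.1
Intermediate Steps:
Function('o')(v) = Add(Rational(-429, 70), Mul(-1, v)) (Function('o')(v) = Add(-6, Add(Mul(27, Pow(-210, -1)), Mul(-1, v))) = Add(-6, Add(Mul(27, Rational(-1, 210)), Mul(-1, v))) = Add(-6, Add(Rational(-9, 70), Mul(-1, v))) = Add(Rational(-429, 70), Mul(-1, v)))
Add(-6887, Function('o')(Mul(1, 9))) = Add(-6887, Add(Rational(-429, 70), Mul(-1, Mul(1, 9)))) = Add(-6887, Add(Rational(-429, 70), Mul(-1, 9))) = Add(-6887, Add(Rational(-429, 70), -9)) = Add(-6887, Rational(-1059, 70)) = Rational(-483149, 70)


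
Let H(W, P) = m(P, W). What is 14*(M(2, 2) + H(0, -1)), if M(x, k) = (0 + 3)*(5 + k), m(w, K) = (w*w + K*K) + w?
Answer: 294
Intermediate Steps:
m(w, K) = w + K² + w² (m(w, K) = (w² + K²) + w = (K² + w²) + w = w + K² + w²)
H(W, P) = P + P² + W² (H(W, P) = P + W² + P² = P + P² + W²)
M(x, k) = 15 + 3*k (M(x, k) = 3*(5 + k) = 15 + 3*k)
14*(M(2, 2) + H(0, -1)) = 14*((15 + 3*2) + (-1 + (-1)² + 0²)) = 14*((15 + 6) + (-1 + 1 + 0)) = 14*(21 + 0) = 14*21 = 294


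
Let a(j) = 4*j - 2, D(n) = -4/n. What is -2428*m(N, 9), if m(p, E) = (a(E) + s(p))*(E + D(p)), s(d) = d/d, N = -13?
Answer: -10282580/13 ≈ -7.9097e+5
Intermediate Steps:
a(j) = -2 + 4*j
s(d) = 1
m(p, E) = (-1 + 4*E)*(E - 4/p) (m(p, E) = ((-2 + 4*E) + 1)*(E - 4/p) = (-1 + 4*E)*(E - 4/p))
-2428*m(N, 9) = -2428*(4 - 16*9 + 9*(-13)*(-1 + 4*9))/(-13) = -(-2428)*(4 - 144 + 9*(-13)*(-1 + 36))/13 = -(-2428)*(4 - 144 + 9*(-13)*35)/13 = -(-2428)*(4 - 144 - 4095)/13 = -(-2428)*(-4235)/13 = -2428*4235/13 = -10282580/13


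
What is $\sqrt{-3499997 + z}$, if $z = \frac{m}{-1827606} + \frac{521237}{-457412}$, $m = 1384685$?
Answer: $\frac{i \sqrt{152872082949903400939331823567}}{208992228918} \approx 1870.8 i$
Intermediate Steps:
$z = - \frac{792993701921}{417984457836}$ ($z = \frac{1384685}{-1827606} + \frac{521237}{-457412} = 1384685 \left(- \frac{1}{1827606}\right) + 521237 \left(- \frac{1}{457412}\right) = - \frac{1384685}{1827606} - \frac{521237}{457412} = - \frac{792993701921}{417984457836} \approx -1.8972$)
$\sqrt{-3499997 + z} = \sqrt{-3499997 - \frac{792993701921}{417984457836}} = \sqrt{- \frac{1462945141466328413}{417984457836}} = \frac{i \sqrt{152872082949903400939331823567}}{208992228918}$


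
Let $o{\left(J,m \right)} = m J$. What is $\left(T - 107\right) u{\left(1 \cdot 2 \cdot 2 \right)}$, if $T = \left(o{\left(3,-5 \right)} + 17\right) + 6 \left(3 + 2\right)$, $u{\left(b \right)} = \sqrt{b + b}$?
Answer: $- 150 \sqrt{2} \approx -212.13$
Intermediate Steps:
$o{\left(J,m \right)} = J m$
$u{\left(b \right)} = \sqrt{2} \sqrt{b}$ ($u{\left(b \right)} = \sqrt{2 b} = \sqrt{2} \sqrt{b}$)
$T = 32$ ($T = \left(3 \left(-5\right) + 17\right) + 6 \left(3 + 2\right) = \left(-15 + 17\right) + 6 \cdot 5 = 2 + 30 = 32$)
$\left(T - 107\right) u{\left(1 \cdot 2 \cdot 2 \right)} = \left(32 - 107\right) \sqrt{2} \sqrt{1 \cdot 2 \cdot 2} = - 75 \sqrt{2} \sqrt{2 \cdot 2} = - 75 \sqrt{2} \sqrt{4} = - 75 \sqrt{2} \cdot 2 = - 75 \cdot 2 \sqrt{2} = - 150 \sqrt{2}$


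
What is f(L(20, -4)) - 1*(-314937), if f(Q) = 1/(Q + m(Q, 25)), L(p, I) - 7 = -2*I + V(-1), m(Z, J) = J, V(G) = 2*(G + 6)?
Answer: 15746851/50 ≈ 3.1494e+5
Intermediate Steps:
V(G) = 12 + 2*G (V(G) = 2*(6 + G) = 12 + 2*G)
L(p, I) = 17 - 2*I (L(p, I) = 7 + (-2*I + (12 + 2*(-1))) = 7 + (-2*I + (12 - 2)) = 7 + (-2*I + 10) = 7 + (10 - 2*I) = 17 - 2*I)
f(Q) = 1/(25 + Q) (f(Q) = 1/(Q + 25) = 1/(25 + Q))
f(L(20, -4)) - 1*(-314937) = 1/(25 + (17 - 2*(-4))) - 1*(-314937) = 1/(25 + (17 + 8)) + 314937 = 1/(25 + 25) + 314937 = 1/50 + 314937 = 15746851/50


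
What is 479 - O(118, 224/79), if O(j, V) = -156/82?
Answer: 19717/41 ≈ 480.90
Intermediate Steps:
O(j, V) = -78/41 (O(j, V) = -156*1/82 = -78/41)
479 - O(118, 224/79) = 479 - 1*(-78/41) = 479 + 78/41 = 19717/41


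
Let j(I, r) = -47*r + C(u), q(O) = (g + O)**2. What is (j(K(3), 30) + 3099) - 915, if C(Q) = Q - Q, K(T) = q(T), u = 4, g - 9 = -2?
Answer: 774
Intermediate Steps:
g = 7 (g = 9 - 2 = 7)
q(O) = (7 + O)**2
K(T) = (7 + T)**2
C(Q) = 0
j(I, r) = -47*r (j(I, r) = -47*r + 0 = -47*r)
(j(K(3), 30) + 3099) - 915 = (-47*30 + 3099) - 915 = (-1410 + 3099) - 915 = 1689 - 915 = 774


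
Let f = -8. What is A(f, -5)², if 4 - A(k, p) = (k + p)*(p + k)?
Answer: 27225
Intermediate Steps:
A(k, p) = 4 - (k + p)² (A(k, p) = 4 - (k + p)*(p + k) = 4 - (k + p)*(k + p) = 4 - (k + p)²)
A(f, -5)² = (4 - (-8 - 5)²)² = (4 - 1*(-13)²)² = (4 - 1*169)² = (4 - 169)² = (-165)² = 27225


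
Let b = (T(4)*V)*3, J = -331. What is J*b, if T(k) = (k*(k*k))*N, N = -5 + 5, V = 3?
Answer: 0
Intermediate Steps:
N = 0
T(k) = 0 (T(k) = (k*(k*k))*0 = (k*k²)*0 = k³*0 = 0)
b = 0 (b = (0*3)*3 = 0*3 = 0)
J*b = -331*0 = 0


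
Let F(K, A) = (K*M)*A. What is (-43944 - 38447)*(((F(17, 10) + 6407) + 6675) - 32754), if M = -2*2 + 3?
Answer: 1634802222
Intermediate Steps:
M = -1 (M = -4 + 3 = -1)
F(K, A) = -A*K (F(K, A) = (K*(-1))*A = (-K)*A = -A*K)
(-43944 - 38447)*(((F(17, 10) + 6407) + 6675) - 32754) = (-43944 - 38447)*(((-1*10*17 + 6407) + 6675) - 32754) = -82391*(((-170 + 6407) + 6675) - 32754) = -82391*((6237 + 6675) - 32754) = -82391*(12912 - 32754) = -82391*(-19842) = 1634802222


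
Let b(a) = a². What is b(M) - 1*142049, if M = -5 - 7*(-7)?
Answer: -140113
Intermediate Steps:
M = 44 (M = -5 + 49 = 44)
b(M) - 1*142049 = 44² - 1*142049 = 1936 - 142049 = -140113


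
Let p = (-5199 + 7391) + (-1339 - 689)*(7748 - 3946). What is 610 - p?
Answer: 7708874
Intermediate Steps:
p = -7708264 (p = 2192 - 2028*3802 = 2192 - 7710456 = -7708264)
610 - p = 610 - 1*(-7708264) = 610 + 7708264 = 7708874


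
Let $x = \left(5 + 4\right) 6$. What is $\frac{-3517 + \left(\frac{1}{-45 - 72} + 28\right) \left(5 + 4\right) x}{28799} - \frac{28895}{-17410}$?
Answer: $\frac{2620173651}{1303615534} \approx 2.0099$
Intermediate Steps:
$x = 54$ ($x = 9 \cdot 6 = 54$)
$\frac{-3517 + \left(\frac{1}{-45 - 72} + 28\right) \left(5 + 4\right) x}{28799} - \frac{28895}{-17410} = \frac{-3517 + \left(\frac{1}{-45 - 72} + 28\right) \left(5 + 4\right) 54}{28799} - \frac{28895}{-17410} = \left(-3517 + \left(\frac{1}{-117} + 28\right) 9 \cdot 54\right) \frac{1}{28799} - - \frac{5779}{3482} = \left(-3517 + \left(- \frac{1}{117} + 28\right) 486\right) \frac{1}{28799} + \frac{5779}{3482} = \left(-3517 + \frac{3275}{117} \cdot 486\right) \frac{1}{28799} + \frac{5779}{3482} = \left(-3517 + \frac{176850}{13}\right) \frac{1}{28799} + \frac{5779}{3482} = \frac{131129}{13} \cdot \frac{1}{28799} + \frac{5779}{3482} = \frac{131129}{374387} + \frac{5779}{3482} = \frac{2620173651}{1303615534}$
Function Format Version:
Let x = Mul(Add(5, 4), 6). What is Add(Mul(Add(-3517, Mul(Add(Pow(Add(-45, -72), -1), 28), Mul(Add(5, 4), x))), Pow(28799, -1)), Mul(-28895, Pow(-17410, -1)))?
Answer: Rational(2620173651, 1303615534) ≈ 2.0099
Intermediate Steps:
x = 54 (x = Mul(9, 6) = 54)
Add(Mul(Add(-3517, Mul(Add(Pow(Add(-45, -72), -1), 28), Mul(Add(5, 4), x))), Pow(28799, -1)), Mul(-28895, Pow(-17410, -1))) = Add(Mul(Add(-3517, Mul(Add(Pow(Add(-45, -72), -1), 28), Mul(Add(5, 4), 54))), Pow(28799, -1)), Mul(-28895, Pow(-17410, -1))) = Add(Mul(Add(-3517, Mul(Add(Pow(-117, -1), 28), Mul(9, 54))), Rational(1, 28799)), Mul(-28895, Rational(-1, 17410))) = Add(Mul(Add(-3517, Mul(Add(Rational(-1, 117), 28), 486)), Rational(1, 28799)), Rational(5779, 3482)) = Add(Mul(Add(-3517, Mul(Rational(3275, 117), 486)), Rational(1, 28799)), Rational(5779, 3482)) = Add(Mul(Add(-3517, Rational(176850, 13)), Rational(1, 28799)), Rational(5779, 3482)) = Add(Mul(Rational(131129, 13), Rational(1, 28799)), Rational(5779, 3482)) = Add(Rational(131129, 374387), Rational(5779, 3482)) = Rational(2620173651, 1303615534)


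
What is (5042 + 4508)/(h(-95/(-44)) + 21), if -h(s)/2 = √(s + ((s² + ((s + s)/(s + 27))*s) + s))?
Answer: 124535934600/250749497 + 210100*√29636215865/250749497 ≈ 640.90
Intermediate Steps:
h(s) = -2*√(s² + 2*s + 2*s²/(27 + s)) (h(s) = -2*√(s + ((s² + ((s + s)/(s + 27))*s) + s)) = -2*√(s + ((s² + ((2*s)/(27 + s))*s) + s)) = -2*√(s + ((s² + (2*s/(27 + s))*s) + s)) = -2*√(s + ((s² + 2*s²/(27 + s)) + s)) = -2*√(s + (s + s² + 2*s²/(27 + s))) = -2*√(s² + 2*s + 2*s²/(27 + s)))
(5042 + 4508)/(h(-95/(-44)) + 21) = (5042 + 4508)/(-2*√(54 + (-95/(-44))² + 31*(-95/(-44)))*(√95*√(-1/(-44)))/√(27 - 95/(-44)) + 21) = 9550/(-2*√(54 + (-95*(-1/44))² + 31*(-95*(-1/44)))*(√1045/22)/√(27 - 95*(-1/44)) + 21) = 9550/(-2*√1045*√(54 + (95/44)² + 31*(95/44))/(22*√(27 + 95/44)) + 21) = 9550/(-2*√121885*√(54 + 9025/1936 + 2945/44)/1283 + 21) = 9550/(-2*√29636215865/56452 + 21) = 9550/(-√29636215865/28226 + 21) = 9550/(21 - √29636215865/28226)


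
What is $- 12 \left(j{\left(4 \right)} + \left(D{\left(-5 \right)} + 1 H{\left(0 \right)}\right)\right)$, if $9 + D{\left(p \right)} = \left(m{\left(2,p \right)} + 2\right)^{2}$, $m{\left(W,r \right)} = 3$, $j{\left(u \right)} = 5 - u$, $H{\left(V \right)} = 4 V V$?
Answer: $-204$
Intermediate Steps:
$H{\left(V \right)} = 4 V^{2}$
$D{\left(p \right)} = 16$ ($D{\left(p \right)} = -9 + \left(3 + 2\right)^{2} = -9 + 5^{2} = -9 + 25 = 16$)
$- 12 \left(j{\left(4 \right)} + \left(D{\left(-5 \right)} + 1 H{\left(0 \right)}\right)\right) = - 12 \left(\left(5 - 4\right) + \left(16 + 1 \cdot 4 \cdot 0^{2}\right)\right) = - 12 \left(\left(5 - 4\right) + \left(16 + 1 \cdot 4 \cdot 0\right)\right) = - 12 \left(1 + \left(16 + 1 \cdot 0\right)\right) = - 12 \left(1 + \left(16 + 0\right)\right) = - 12 \left(1 + 16\right) = \left(-12\right) 17 = -204$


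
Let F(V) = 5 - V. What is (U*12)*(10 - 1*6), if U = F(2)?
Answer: 144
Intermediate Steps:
U = 3 (U = 5 - 1*2 = 5 - 2 = 3)
(U*12)*(10 - 1*6) = (3*12)*(10 - 1*6) = 36*(10 - 6) = 36*4 = 144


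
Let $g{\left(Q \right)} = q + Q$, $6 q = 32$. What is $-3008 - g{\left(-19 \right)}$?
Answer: $- \frac{8983}{3} \approx -2994.3$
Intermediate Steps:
$q = \frac{16}{3}$ ($q = \frac{1}{6} \cdot 32 = \frac{16}{3} \approx 5.3333$)
$g{\left(Q \right)} = \frac{16}{3} + Q$
$-3008 - g{\left(-19 \right)} = -3008 - \left(\frac{16}{3} - 19\right) = -3008 - - \frac{41}{3} = -3008 + \frac{41}{3} = - \frac{8983}{3}$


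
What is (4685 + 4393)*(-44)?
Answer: -399432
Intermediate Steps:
(4685 + 4393)*(-44) = 9078*(-44) = -399432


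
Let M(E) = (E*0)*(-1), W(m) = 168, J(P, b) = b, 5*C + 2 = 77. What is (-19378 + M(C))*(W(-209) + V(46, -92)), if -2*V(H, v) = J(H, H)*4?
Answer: -1472728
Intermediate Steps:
C = 15 (C = -⅖ + (⅕)*77 = -⅖ + 77/5 = 15)
M(E) = 0 (M(E) = 0*(-1) = 0)
V(H, v) = -2*H (V(H, v) = -H*4/2 = -2*H)
(-19378 + M(C))*(W(-209) + V(46, -92)) = (-19378 + 0)*(168 - 2*46) = -19378*(168 - 92) = -19378*76 = -1472728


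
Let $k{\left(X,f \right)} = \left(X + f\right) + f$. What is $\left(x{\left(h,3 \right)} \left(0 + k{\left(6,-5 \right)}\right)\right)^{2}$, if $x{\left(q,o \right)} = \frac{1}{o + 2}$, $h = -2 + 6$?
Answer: $\frac{16}{25} \approx 0.64$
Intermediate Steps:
$k{\left(X,f \right)} = X + 2 f$
$h = 4$
$x{\left(q,o \right)} = \frac{1}{2 + o}$
$\left(x{\left(h,3 \right)} \left(0 + k{\left(6,-5 \right)}\right)\right)^{2} = \left(\frac{0 + \left(6 + 2 \left(-5\right)\right)}{2 + 3}\right)^{2} = \left(\frac{0 + \left(6 - 10\right)}{5}\right)^{2} = \left(\frac{0 - 4}{5}\right)^{2} = \left(\frac{1}{5} \left(-4\right)\right)^{2} = \left(- \frac{4}{5}\right)^{2} = \frac{16}{25}$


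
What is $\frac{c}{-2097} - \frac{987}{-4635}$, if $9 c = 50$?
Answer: $\frac{2043989}{9719595} \approx 0.2103$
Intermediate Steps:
$c = \frac{50}{9}$ ($c = \frac{1}{9} \cdot 50 = \frac{50}{9} \approx 5.5556$)
$\frac{c}{-2097} - \frac{987}{-4635} = \frac{50}{9 \left(-2097\right)} - \frac{987}{-4635} = \frac{50}{9} \left(- \frac{1}{2097}\right) - - \frac{329}{1545} = - \frac{50}{18873} + \frac{329}{1545} = \frac{2043989}{9719595}$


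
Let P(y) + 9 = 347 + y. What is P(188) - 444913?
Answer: -444387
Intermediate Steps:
P(y) = 338 + y (P(y) = -9 + (347 + y) = 338 + y)
P(188) - 444913 = (338 + 188) - 444913 = 526 - 444913 = -444387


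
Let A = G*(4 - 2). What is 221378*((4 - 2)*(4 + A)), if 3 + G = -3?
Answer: -3542048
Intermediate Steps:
G = -6 (G = -3 - 3 = -6)
A = -12 (A = -6*(4 - 2) = -6*2 = -12)
221378*((4 - 2)*(4 + A)) = 221378*((4 - 2)*(4 - 12)) = 221378*(2*(-8)) = 221378*(-16) = -3542048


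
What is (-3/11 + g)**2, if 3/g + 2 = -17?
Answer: 8100/43681 ≈ 0.18544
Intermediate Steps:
g = -3/19 (g = 3/(-2 - 17) = 3/(-19) = 3*(-1/19) = -3/19 ≈ -0.15789)
(-3/11 + g)**2 = (-3/11 - 3/19)**2 = (-90/209)**2 = 8100/43681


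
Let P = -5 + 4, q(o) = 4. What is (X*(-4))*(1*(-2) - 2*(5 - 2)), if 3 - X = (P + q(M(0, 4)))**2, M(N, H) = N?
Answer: -192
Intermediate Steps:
P = -1
X = -6 (X = 3 - (-1 + 4)**2 = 3 - 1*3**2 = 3 - 1*9 = 3 - 9 = -6)
(X*(-4))*(1*(-2) - 2*(5 - 2)) = (-6*(-4))*(1*(-2) - 2*(5 - 2)) = 24*(-2 - 2*3) = 24*(-2 - 6) = 24*(-8) = -192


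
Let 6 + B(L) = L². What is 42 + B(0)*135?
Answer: -768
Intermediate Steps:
B(L) = -6 + L²
42 + B(0)*135 = 42 + (-6 + 0²)*135 = 42 + (-6 + 0)*135 = 42 - 6*135 = 42 - 810 = -768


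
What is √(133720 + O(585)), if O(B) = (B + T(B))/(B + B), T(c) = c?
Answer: 7*√2729 ≈ 365.68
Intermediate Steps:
O(B) = 1 (O(B) = (B + B)/(B + B) = (2*B)/((2*B)) = (2*B)*(1/(2*B)) = 1)
√(133720 + O(585)) = √(133720 + 1) = √133721 = 7*√2729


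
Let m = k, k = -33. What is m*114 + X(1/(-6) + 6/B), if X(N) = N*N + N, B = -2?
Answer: -135185/36 ≈ -3755.1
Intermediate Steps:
X(N) = N + N**2 (X(N) = N**2 + N = N + N**2)
m = -33
m*114 + X(1/(-6) + 6/B) = -33*114 + (1/(-6) + 6/(-2))*(1 + (1/(-6) + 6/(-2))) = -3762 + (1*(-1/6) + 6*(-1/2))*(1 + (1*(-1/6) + 6*(-1/2))) = -3762 + (-1/6 - 3)*(1 + (-1/6 - 3)) = -3762 - 19*(1 - 19/6)/6 = -3762 - 19/6*(-13/6) = -3762 + 247/36 = -135185/36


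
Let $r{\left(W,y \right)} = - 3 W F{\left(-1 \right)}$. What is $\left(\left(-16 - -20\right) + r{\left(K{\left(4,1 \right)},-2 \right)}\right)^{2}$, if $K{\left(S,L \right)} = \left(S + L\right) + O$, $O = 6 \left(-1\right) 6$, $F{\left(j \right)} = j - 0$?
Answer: $7921$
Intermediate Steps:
$F{\left(j \right)} = j$ ($F{\left(j \right)} = j + 0 = j$)
$O = -36$ ($O = \left(-6\right) 6 = -36$)
$K{\left(S,L \right)} = -36 + L + S$ ($K{\left(S,L \right)} = \left(S + L\right) - 36 = \left(L + S\right) - 36 = -36 + L + S$)
$r{\left(W,y \right)} = 3 W$ ($r{\left(W,y \right)} = - 3 W \left(-1\right) = 3 W$)
$\left(\left(-16 - -20\right) + r{\left(K{\left(4,1 \right)},-2 \right)}\right)^{2} = \left(\left(-16 - -20\right) + 3 \left(-36 + 1 + 4\right)\right)^{2} = \left(\left(-16 + 20\right) + 3 \left(-31\right)\right)^{2} = \left(4 - 93\right)^{2} = \left(-89\right)^{2} = 7921$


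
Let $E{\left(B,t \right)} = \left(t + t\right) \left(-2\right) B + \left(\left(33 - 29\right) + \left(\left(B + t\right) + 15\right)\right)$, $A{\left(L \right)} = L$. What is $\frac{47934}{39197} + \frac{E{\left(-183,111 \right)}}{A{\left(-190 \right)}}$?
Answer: $- \frac{167034197}{391970} \approx -426.14$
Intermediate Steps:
$E{\left(B,t \right)} = 19 + B + t - 4 B t$ ($E{\left(B,t \right)} = 2 t \left(-2\right) B + \left(4 + \left(15 + B + t\right)\right) = - 4 t B + \left(19 + B + t\right) = - 4 B t + \left(19 + B + t\right) = 19 + B + t - 4 B t$)
$\frac{47934}{39197} + \frac{E{\left(-183,111 \right)}}{A{\left(-190 \right)}} = \frac{47934}{39197} + \frac{19 - 183 + 111 - \left(-732\right) 111}{-190} = 47934 \cdot \frac{1}{39197} + \left(19 - 183 + 111 + 81252\right) \left(- \frac{1}{190}\right) = \frac{47934}{39197} + 81199 \left(- \frac{1}{190}\right) = \frac{47934}{39197} - \frac{81199}{190} = - \frac{167034197}{391970}$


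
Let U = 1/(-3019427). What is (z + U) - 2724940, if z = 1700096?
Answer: -3094441644389/3019427 ≈ -1.0248e+6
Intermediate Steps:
U = -1/3019427 ≈ -3.3119e-7
(z + U) - 2724940 = (1700096 - 1/3019427) - 2724940 = 5133315764991/3019427 - 2724940 = -3094441644389/3019427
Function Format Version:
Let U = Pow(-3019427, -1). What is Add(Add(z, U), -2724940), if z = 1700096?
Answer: Rational(-3094441644389, 3019427) ≈ -1.0248e+6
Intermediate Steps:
U = Rational(-1, 3019427) ≈ -3.3119e-7
Add(Add(z, U), -2724940) = Add(Add(1700096, Rational(-1, 3019427)), -2724940) = Add(Rational(5133315764991, 3019427), -2724940) = Rational(-3094441644389, 3019427)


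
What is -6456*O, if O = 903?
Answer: -5829768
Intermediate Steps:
-6456*O = -6456*903 = -5829768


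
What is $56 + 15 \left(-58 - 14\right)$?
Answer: $-1024$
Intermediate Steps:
$56 + 15 \left(-58 - 14\right) = 56 + 15 \left(-72\right) = 56 - 1080 = -1024$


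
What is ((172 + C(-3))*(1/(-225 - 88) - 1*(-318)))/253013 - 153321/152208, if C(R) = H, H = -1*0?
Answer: -454105185121/573991364112 ≈ -0.79114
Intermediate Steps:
H = 0
C(R) = 0
((172 + C(-3))*(1/(-225 - 88) - 1*(-318)))/253013 - 153321/152208 = ((172 + 0)*(1/(-225 - 88) - 1*(-318)))/253013 - 153321/152208 = (172*(1/(-313) + 318))*(1/253013) - 153321*1/152208 = (172*(-1/313 + 318))*(1/253013) - 7301/7248 = (172*(99533/313))*(1/253013) - 7301/7248 = (17119676/313)*(1/253013) - 7301/7248 = 17119676/79193069 - 7301/7248 = -454105185121/573991364112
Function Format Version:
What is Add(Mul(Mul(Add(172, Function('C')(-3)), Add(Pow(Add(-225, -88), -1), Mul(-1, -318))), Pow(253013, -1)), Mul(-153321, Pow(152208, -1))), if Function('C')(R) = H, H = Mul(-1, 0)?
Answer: Rational(-454105185121, 573991364112) ≈ -0.79114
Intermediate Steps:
H = 0
Function('C')(R) = 0
Add(Mul(Mul(Add(172, Function('C')(-3)), Add(Pow(Add(-225, -88), -1), Mul(-1, -318))), Pow(253013, -1)), Mul(-153321, Pow(152208, -1))) = Add(Mul(Mul(Add(172, 0), Add(Pow(Add(-225, -88), -1), Mul(-1, -318))), Pow(253013, -1)), Mul(-153321, Pow(152208, -1))) = Add(Mul(Mul(172, Add(Pow(-313, -1), 318)), Rational(1, 253013)), Mul(-153321, Rational(1, 152208))) = Add(Mul(Mul(172, Add(Rational(-1, 313), 318)), Rational(1, 253013)), Rational(-7301, 7248)) = Add(Mul(Mul(172, Rational(99533, 313)), Rational(1, 253013)), Rational(-7301, 7248)) = Add(Mul(Rational(17119676, 313), Rational(1, 253013)), Rational(-7301, 7248)) = Add(Rational(17119676, 79193069), Rational(-7301, 7248)) = Rational(-454105185121, 573991364112)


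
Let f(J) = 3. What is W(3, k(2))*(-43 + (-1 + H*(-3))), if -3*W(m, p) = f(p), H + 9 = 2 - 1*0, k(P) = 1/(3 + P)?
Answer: 23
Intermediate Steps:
H = -7 (H = -9 + (2 - 1*0) = -9 + (2 + 0) = -9 + 2 = -7)
W(m, p) = -1 (W(m, p) = -⅓*3 = -1)
W(3, k(2))*(-43 + (-1 + H*(-3))) = -(-43 + (-1 - 7*(-3))) = -(-43 + (-1 + 21)) = -(-43 + 20) = -1*(-23) = 23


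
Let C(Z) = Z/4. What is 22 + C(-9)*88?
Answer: -176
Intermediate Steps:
C(Z) = Z/4 (C(Z) = Z*(¼) = Z/4)
22 + C(-9)*88 = 22 + ((¼)*(-9))*88 = 22 - 9/4*88 = 22 - 198 = -176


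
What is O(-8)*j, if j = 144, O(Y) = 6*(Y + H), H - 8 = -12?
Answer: -10368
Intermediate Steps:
H = -4 (H = 8 - 12 = -4)
O(Y) = -24 + 6*Y (O(Y) = 6*(Y - 4) = 6*(-4 + Y) = -24 + 6*Y)
O(-8)*j = (-24 + 6*(-8))*144 = (-24 - 48)*144 = -72*144 = -10368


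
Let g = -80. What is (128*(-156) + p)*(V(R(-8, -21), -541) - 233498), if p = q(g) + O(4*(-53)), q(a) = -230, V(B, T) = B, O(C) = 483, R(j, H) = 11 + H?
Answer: 4603610220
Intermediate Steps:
p = 253 (p = -230 + 483 = 253)
(128*(-156) + p)*(V(R(-8, -21), -541) - 233498) = (128*(-156) + 253)*((11 - 21) - 233498) = (-19968 + 253)*(-10 - 233498) = -19715*(-233508) = 4603610220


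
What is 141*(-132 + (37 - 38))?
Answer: -18753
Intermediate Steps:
141*(-132 + (37 - 38)) = 141*(-132 - 1) = 141*(-133) = -18753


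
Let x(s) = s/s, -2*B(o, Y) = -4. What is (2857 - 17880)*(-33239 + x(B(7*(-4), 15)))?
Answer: 499334474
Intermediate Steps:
B(o, Y) = 2 (B(o, Y) = -½*(-4) = 2)
x(s) = 1
(2857 - 17880)*(-33239 + x(B(7*(-4), 15))) = (2857 - 17880)*(-33239 + 1) = -15023*(-33238) = 499334474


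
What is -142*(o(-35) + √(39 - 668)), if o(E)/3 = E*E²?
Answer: 18264750 - 142*I*√629 ≈ 1.8265e+7 - 3561.3*I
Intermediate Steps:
o(E) = 3*E³ (o(E) = 3*(E*E²) = 3*E³)
-142*(o(-35) + √(39 - 668)) = -142*(3*(-35)³ + √(39 - 668)) = -142*(3*(-42875) + √(-629)) = -142*(-128625 + I*√629) = 18264750 - 142*I*√629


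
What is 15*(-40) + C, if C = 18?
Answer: -582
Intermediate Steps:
15*(-40) + C = 15*(-40) + 18 = -600 + 18 = -582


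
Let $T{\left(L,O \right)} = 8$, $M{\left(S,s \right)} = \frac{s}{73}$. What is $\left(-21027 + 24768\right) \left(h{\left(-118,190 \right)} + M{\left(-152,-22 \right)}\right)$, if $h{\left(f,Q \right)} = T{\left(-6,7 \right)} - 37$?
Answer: $- \frac{8001999}{73} \approx -1.0962 \cdot 10^{5}$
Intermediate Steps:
$M{\left(S,s \right)} = \frac{s}{73}$ ($M{\left(S,s \right)} = s \frac{1}{73} = \frac{s}{73}$)
$h{\left(f,Q \right)} = -29$ ($h{\left(f,Q \right)} = 8 - 37 = -29$)
$\left(-21027 + 24768\right) \left(h{\left(-118,190 \right)} + M{\left(-152,-22 \right)}\right) = \left(-21027 + 24768\right) \left(-29 + \frac{1}{73} \left(-22\right)\right) = 3741 \left(-29 - \frac{22}{73}\right) = 3741 \left(- \frac{2139}{73}\right) = - \frac{8001999}{73}$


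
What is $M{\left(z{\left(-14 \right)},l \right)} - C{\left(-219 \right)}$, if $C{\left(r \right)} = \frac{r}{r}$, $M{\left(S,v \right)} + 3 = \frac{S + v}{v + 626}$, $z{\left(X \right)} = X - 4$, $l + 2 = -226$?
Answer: $- \frac{919}{199} \approx -4.6181$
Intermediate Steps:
$l = -228$ ($l = -2 - 226 = -228$)
$z{\left(X \right)} = -4 + X$
$M{\left(S,v \right)} = -3 + \frac{S + v}{626 + v}$ ($M{\left(S,v \right)} = -3 + \frac{S + v}{v + 626} = -3 + \frac{S + v}{626 + v}$)
$C{\left(r \right)} = 1$
$M{\left(z{\left(-14 \right)},l \right)} - C{\left(-219 \right)} = \frac{-1878 - 18 - -456}{626 - 228} - 1 = \frac{-1878 - 18 + 456}{398} - 1 = \frac{1}{398} \left(-1440\right) - 1 = - \frac{720}{199} - 1 = - \frac{919}{199}$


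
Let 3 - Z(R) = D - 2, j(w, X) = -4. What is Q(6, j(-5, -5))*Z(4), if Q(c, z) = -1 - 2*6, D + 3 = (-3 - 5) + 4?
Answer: -156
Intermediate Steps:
D = -7 (D = -3 + ((-3 - 5) + 4) = -3 + (-8 + 4) = -3 - 4 = -7)
Z(R) = 12 (Z(R) = 3 - (-7 - 2) = 3 - 1*(-9) = 3 + 9 = 12)
Q(c, z) = -13 (Q(c, z) = -1 - 12 = -13)
Q(6, j(-5, -5))*Z(4) = -13*12 = -156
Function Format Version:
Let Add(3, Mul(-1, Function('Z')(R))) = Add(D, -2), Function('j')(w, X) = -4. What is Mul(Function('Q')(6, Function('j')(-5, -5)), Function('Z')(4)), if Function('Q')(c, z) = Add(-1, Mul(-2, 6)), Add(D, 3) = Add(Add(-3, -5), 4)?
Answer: -156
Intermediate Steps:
D = -7 (D = Add(-3, Add(Add(-3, -5), 4)) = Add(-3, Add(-8, 4)) = Add(-3, -4) = -7)
Function('Z')(R) = 12 (Function('Z')(R) = Add(3, Mul(-1, Add(-7, -2))) = Add(3, Mul(-1, -9)) = Add(3, 9) = 12)
Function('Q')(c, z) = -13 (Function('Q')(c, z) = Add(-1, -12) = -13)
Mul(Function('Q')(6, Function('j')(-5, -5)), Function('Z')(4)) = Mul(-13, 12) = -156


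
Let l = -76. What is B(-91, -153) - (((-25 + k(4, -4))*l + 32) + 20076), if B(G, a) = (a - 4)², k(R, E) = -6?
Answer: 2185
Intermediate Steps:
B(G, a) = (-4 + a)²
B(-91, -153) - (((-25 + k(4, -4))*l + 32) + 20076) = (-4 - 153)² - (((-25 - 6)*(-76) + 32) + 20076) = (-157)² - ((-31*(-76) + 32) + 20076) = 24649 - ((2356 + 32) + 20076) = 24649 - (2388 + 20076) = 24649 - 1*22464 = 24649 - 22464 = 2185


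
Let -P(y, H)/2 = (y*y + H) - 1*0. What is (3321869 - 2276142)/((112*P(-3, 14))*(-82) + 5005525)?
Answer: 1045727/5427989 ≈ 0.19265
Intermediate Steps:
P(y, H) = -2*H - 2*y² (P(y, H) = -2*((y*y + H) - 1*0) = -2*((y² + H) + 0) = -2*((H + y²) + 0) = -2*(H + y²) = -2*H - 2*y²)
(3321869 - 2276142)/((112*P(-3, 14))*(-82) + 5005525) = (3321869 - 2276142)/((112*(-2*14 - 2*(-3)²))*(-82) + 5005525) = 1045727/((112*(-28 - 2*9))*(-82) + 5005525) = 1045727/((112*(-28 - 18))*(-82) + 5005525) = 1045727/((112*(-46))*(-82) + 5005525) = 1045727/(-5152*(-82) + 5005525) = 1045727/(422464 + 5005525) = 1045727/5427989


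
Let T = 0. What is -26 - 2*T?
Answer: -26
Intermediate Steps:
-26 - 2*T = -26 - 2*0 = -26 + 0 = -26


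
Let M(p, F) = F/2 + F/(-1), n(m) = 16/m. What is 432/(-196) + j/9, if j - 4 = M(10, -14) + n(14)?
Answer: -377/441 ≈ -0.85488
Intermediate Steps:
M(p, F) = -F/2 (M(p, F) = F*(1/2) + F*(-1) = F/2 - F = -F/2)
j = 85/7 (j = 4 + (-1/2*(-14) + 16/14) = 4 + (7 + 16*(1/14)) = 4 + (7 + 8/7) = 4 + 57/7 = 85/7 ≈ 12.143)
432/(-196) + j/9 = 432/(-196) + (85/7)/9 = 432*(-1/196) + (85/7)*(1/9) = -108/49 + 85/63 = -377/441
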